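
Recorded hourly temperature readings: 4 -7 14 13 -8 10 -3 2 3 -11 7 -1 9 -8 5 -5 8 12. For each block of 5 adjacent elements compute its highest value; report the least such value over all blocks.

7

(4, -7, 14, 13, -8) → max 14
(-7, 14, 13, -8, 10) → max 14
(14, 13, -8, 10, -3) → max 14
(13, -8, 10, -3, 2) → max 13
(-8, 10, -3, 2, 3) → max 10
(10, -3, 2, 3, -11) → max 10
(-3, 2, 3, -11, 7) → max 7
(2, 3, -11, 7, -1) → max 7
(3, -11, 7, -1, 9) → max 9
(-11, 7, -1, 9, -8) → max 9
(7, -1, 9, -8, 5) → max 9
(-1, 9, -8, 5, -5) → max 9
(9, -8, 5, -5, 8) → max 9
(-8, 5, -5, 8, 12) → max 12
Least of these is 7.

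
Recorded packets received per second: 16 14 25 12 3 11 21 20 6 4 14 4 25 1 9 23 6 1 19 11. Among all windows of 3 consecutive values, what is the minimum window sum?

Each size-3 window and its sum:
(16, 14, 25) → sum 55
(14, 25, 12) → sum 51
(25, 12, 3) → sum 40
(12, 3, 11) → sum 26
(3, 11, 21) → sum 35
(11, 21, 20) → sum 52
(21, 20, 6) → sum 47
(20, 6, 4) → sum 30
(6, 4, 14) → sum 24
(4, 14, 4) → sum 22
(14, 4, 25) → sum 43
(4, 25, 1) → sum 30
(25, 1, 9) → sum 35
(1, 9, 23) → sum 33
(9, 23, 6) → sum 38
(23, 6, 1) → sum 30
(6, 1, 19) → sum 26
(1, 19, 11) → sum 31
Minimum of these is 22.

22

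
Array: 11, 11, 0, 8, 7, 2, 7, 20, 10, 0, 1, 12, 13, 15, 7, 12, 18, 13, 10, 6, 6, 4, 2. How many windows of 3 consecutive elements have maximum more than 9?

16

[11, 11, 0] → max 11  > 9 ✓
[11, 0, 8] → max 11  > 9 ✓
[0, 8, 7] → max 8
[8, 7, 2] → max 8
[7, 2, 7] → max 7
[2, 7, 20] → max 20  > 9 ✓
[7, 20, 10] → max 20  > 9 ✓
[20, 10, 0] → max 20  > 9 ✓
[10, 0, 1] → max 10  > 9 ✓
[0, 1, 12] → max 12  > 9 ✓
[1, 12, 13] → max 13  > 9 ✓
[12, 13, 15] → max 15  > 9 ✓
[13, 15, 7] → max 15  > 9 ✓
[15, 7, 12] → max 15  > 9 ✓
[7, 12, 18] → max 18  > 9 ✓
[12, 18, 13] → max 18  > 9 ✓
[18, 13, 10] → max 18  > 9 ✓
[13, 10, 6] → max 13  > 9 ✓
[10, 6, 6] → max 10  > 9 ✓
[6, 6, 4] → max 6
[6, 4, 2] → max 6
16 windows satisfy the condition.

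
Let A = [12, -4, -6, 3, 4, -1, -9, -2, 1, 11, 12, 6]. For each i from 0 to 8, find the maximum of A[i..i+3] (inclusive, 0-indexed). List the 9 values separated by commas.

12, 4, 4, 4, 4, 1, 11, 12, 12

[12, -4, -6, 3] → max 12
[-4, -6, 3, 4] → max 4
[-6, 3, 4, -1] → max 4
[3, 4, -1, -9] → max 4
[4, -1, -9, -2] → max 4
[-1, -9, -2, 1] → max 1
[-9, -2, 1, 11] → max 11
[-2, 1, 11, 12] → max 12
[1, 11, 12, 6] → max 12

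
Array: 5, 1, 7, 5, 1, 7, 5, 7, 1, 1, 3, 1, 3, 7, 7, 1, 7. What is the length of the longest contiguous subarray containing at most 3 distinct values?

[5] 1 distinct, len 1
[5, 1] 2 distinct, len 2
[5, 1, 7] 3 distinct, len 3
[5, 1, 7, 5] 3 distinct, len 4
[5, 1, 7, 5, 1] 3 distinct, len 5
[5, 1, 7, 5, 1, 7] 3 distinct, len 6
[5, 1, 7, 5, 1, 7, 5] 3 distinct, len 7
[5, 1, 7, 5, 1, 7, 5, 7] 3 distinct, len 8
[5, 1, 7, 5, 1, 7, 5, 7, 1] 3 distinct, len 9
[5, 1, 7, 5, 1, 7, 5, 7, 1, 1] 3 distinct, len 10
[7, 1, 1, 3] 3 distinct, len 4
[7, 1, 1, 3, 1] 3 distinct, len 5
[7, 1, 1, 3, 1, 3] 3 distinct, len 6
[7, 1, 1, 3, 1, 3, 7] 3 distinct, len 7
[7, 1, 1, 3, 1, 3, 7, 7] 3 distinct, len 8
[7, 1, 1, 3, 1, 3, 7, 7, 1] 3 distinct, len 9
[7, 1, 1, 3, 1, 3, 7, 7, 1, 7] 3 distinct, len 10
Longest length with ≤3 distinct: 10.

10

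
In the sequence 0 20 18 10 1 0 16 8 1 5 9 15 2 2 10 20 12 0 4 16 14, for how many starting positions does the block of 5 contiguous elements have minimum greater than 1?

[0, 20, 18, 10, 1] → min 0
[20, 18, 10, 1, 0] → min 0
[18, 10, 1, 0, 16] → min 0
[10, 1, 0, 16, 8] → min 0
[1, 0, 16, 8, 1] → min 0
[0, 16, 8, 1, 5] → min 0
[16, 8, 1, 5, 9] → min 1
[8, 1, 5, 9, 15] → min 1
[1, 5, 9, 15, 2] → min 1
[5, 9, 15, 2, 2] → min 2  > 1 ✓
[9, 15, 2, 2, 10] → min 2  > 1 ✓
[15, 2, 2, 10, 20] → min 2  > 1 ✓
[2, 2, 10, 20, 12] → min 2  > 1 ✓
[2, 10, 20, 12, 0] → min 0
[10, 20, 12, 0, 4] → min 0
[20, 12, 0, 4, 16] → min 0
[12, 0, 4, 16, 14] → min 0
4 windows satisfy the condition.

4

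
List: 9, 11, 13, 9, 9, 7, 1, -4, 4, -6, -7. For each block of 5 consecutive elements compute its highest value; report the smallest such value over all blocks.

(9, 11, 13, 9, 9) → max 13
(11, 13, 9, 9, 7) → max 13
(13, 9, 9, 7, 1) → max 13
(9, 9, 7, 1, -4) → max 9
(9, 7, 1, -4, 4) → max 9
(7, 1, -4, 4, -6) → max 7
(1, -4, 4, -6, -7) → max 4
Smallest of these is 4.

4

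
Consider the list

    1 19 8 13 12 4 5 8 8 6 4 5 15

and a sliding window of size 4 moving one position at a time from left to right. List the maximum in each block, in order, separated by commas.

1 19 8 13 → max 19
19 8 13 12 → max 19
8 13 12 4 → max 13
13 12 4 5 → max 13
12 4 5 8 → max 12
4 5 8 8 → max 8
5 8 8 6 → max 8
8 8 6 4 → max 8
8 6 4 5 → max 8
6 4 5 15 → max 15

19, 19, 13, 13, 12, 8, 8, 8, 8, 15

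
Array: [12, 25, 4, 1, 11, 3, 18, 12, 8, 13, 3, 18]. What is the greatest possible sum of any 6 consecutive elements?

12 25 4 1 11 3 → sum 56
25 4 1 11 3 18 → sum 62
4 1 11 3 18 12 → sum 49
1 11 3 18 12 8 → sum 53
11 3 18 12 8 13 → sum 65
3 18 12 8 13 3 → sum 57
18 12 8 13 3 18 → sum 72
Greatest of these is 72.

72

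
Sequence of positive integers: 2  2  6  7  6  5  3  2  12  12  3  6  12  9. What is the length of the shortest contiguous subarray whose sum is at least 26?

add 2: running sum 2 < 26
add 2: running sum 4 < 26
add 6: running sum 10 < 26
add 7: running sum 17 < 26
add 6: running sum 23 < 26
add 5: shortest ending here [2, 6, 7, 6, 5] sum 26, len 5
add 3: shortest ending here [6, 7, 6, 5, 3] sum 27, len 5
add 2: shortest ending here [6, 7, 6, 5, 3, 2] sum 29, len 6
add 12: shortest ending here [6, 5, 3, 2, 12] sum 28, len 5
add 12: shortest ending here [2, 12, 12] sum 26, len 3
add 3: shortest ending here [12, 12, 3] sum 27, len 3
add 6: shortest ending here [12, 12, 3, 6] sum 33, len 4
add 12: shortest ending here [12, 3, 6, 12] sum 33, len 4
add 9: shortest ending here [6, 12, 9] sum 27, len 3
Shortest qualifying length: 3.

3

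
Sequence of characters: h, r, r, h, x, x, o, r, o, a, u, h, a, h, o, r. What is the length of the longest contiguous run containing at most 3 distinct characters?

6

Extend right; when distinct count exceeds 3, shrink from the left:
[h] 1 distinct, len 1
[h, r] 2 distinct, len 2
[h, r, r] 2 distinct, len 3
[h, r, r, h] 2 distinct, len 4
[h, r, r, h, x] 3 distinct, len 5
[h, r, r, h, x, x] 3 distinct, len 6
[h, x, x, o] 3 distinct, len 4
[x, x, o, r] 3 distinct, len 4
[x, x, o, r, o] 3 distinct, len 5
[o, r, o, a] 3 distinct, len 4
[o, a, u] 3 distinct, len 3
[a, u, h] 3 distinct, len 3
[a, u, h, a] 3 distinct, len 4
[a, u, h, a, h] 3 distinct, len 5
[h, a, h, o] 3 distinct, len 4
[h, o, r] 3 distinct, len 3
Longest length with ≤3 distinct: 6.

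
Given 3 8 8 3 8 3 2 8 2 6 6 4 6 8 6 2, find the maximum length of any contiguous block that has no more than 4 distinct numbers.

[3] 1 distinct, len 1
[3, 8] 2 distinct, len 2
[3, 8, 8] 2 distinct, len 3
[3, 8, 8, 3] 2 distinct, len 4
[3, 8, 8, 3, 8] 2 distinct, len 5
[3, 8, 8, 3, 8, 3] 2 distinct, len 6
[3, 8, 8, 3, 8, 3, 2] 3 distinct, len 7
[3, 8, 8, 3, 8, 3, 2, 8] 3 distinct, len 8
[3, 8, 8, 3, 8, 3, 2, 8, 2] 3 distinct, len 9
[3, 8, 8, 3, 8, 3, 2, 8, 2, 6] 4 distinct, len 10
[3, 8, 8, 3, 8, 3, 2, 8, 2, 6, 6] 4 distinct, len 11
[2, 8, 2, 6, 6, 4] 4 distinct, len 6
[2, 8, 2, 6, 6, 4, 6] 4 distinct, len 7
[2, 8, 2, 6, 6, 4, 6, 8] 4 distinct, len 8
[2, 8, 2, 6, 6, 4, 6, 8, 6] 4 distinct, len 9
[2, 8, 2, 6, 6, 4, 6, 8, 6, 2] 4 distinct, len 10
Longest length with ≤4 distinct: 11.

11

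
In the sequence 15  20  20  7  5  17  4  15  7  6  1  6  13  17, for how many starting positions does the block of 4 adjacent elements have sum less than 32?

(15, 20, 20, 7) → sum 62
(20, 20, 7, 5) → sum 52
(20, 7, 5, 17) → sum 49
(7, 5, 17, 4) → sum 33
(5, 17, 4, 15) → sum 41
(17, 4, 15, 7) → sum 43
(4, 15, 7, 6) → sum 32
(15, 7, 6, 1) → sum 29  < 32 ✓
(7, 6, 1, 6) → sum 20  < 32 ✓
(6, 1, 6, 13) → sum 26  < 32 ✓
(1, 6, 13, 17) → sum 37
3 windows satisfy the condition.

3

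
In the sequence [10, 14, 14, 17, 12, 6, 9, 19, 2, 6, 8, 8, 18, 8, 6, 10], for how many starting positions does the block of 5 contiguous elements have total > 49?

5

[10, 14, 14, 17, 12] → sum 67  > 49 ✓
[14, 14, 17, 12, 6] → sum 63  > 49 ✓
[14, 17, 12, 6, 9] → sum 58  > 49 ✓
[17, 12, 6, 9, 19] → sum 63  > 49 ✓
[12, 6, 9, 19, 2] → sum 48
[6, 9, 19, 2, 6] → sum 42
[9, 19, 2, 6, 8] → sum 44
[19, 2, 6, 8, 8] → sum 43
[2, 6, 8, 8, 18] → sum 42
[6, 8, 8, 18, 8] → sum 48
[8, 8, 18, 8, 6] → sum 48
[8, 18, 8, 6, 10] → sum 50  > 49 ✓
5 windows satisfy the condition.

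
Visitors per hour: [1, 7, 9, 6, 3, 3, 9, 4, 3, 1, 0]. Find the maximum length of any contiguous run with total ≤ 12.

Extend to the right; shrink from the left whenever the sum exceeds 12:
→ 1: sum 1, len 1
→ 7: sum 8, len 2
→ 9 (dropped 1, 7): sum 9, len 1
→ 6 (dropped 9): sum 6, len 1
→ 3: sum 9, len 2
→ 3: sum 12, len 3
→ 9 (dropped 6, 3): sum 12, len 2
→ 4 (dropped 3, 9): sum 4, len 1
→ 3: sum 7, len 2
→ 1: sum 8, len 3
→ 0: sum 8, len 4
Longest length seen: 4.

4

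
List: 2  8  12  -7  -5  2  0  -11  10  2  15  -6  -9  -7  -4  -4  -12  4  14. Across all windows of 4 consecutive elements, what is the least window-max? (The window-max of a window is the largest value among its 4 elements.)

(2, 8, 12, -7) → max 12
(8, 12, -7, -5) → max 12
(12, -7, -5, 2) → max 12
(-7, -5, 2, 0) → max 2
(-5, 2, 0, -11) → max 2
(2, 0, -11, 10) → max 10
(0, -11, 10, 2) → max 10
(-11, 10, 2, 15) → max 15
(10, 2, 15, -6) → max 15
(2, 15, -6, -9) → max 15
(15, -6, -9, -7) → max 15
(-6, -9, -7, -4) → max -4
(-9, -7, -4, -4) → max -4
(-7, -4, -4, -12) → max -4
(-4, -4, -12, 4) → max 4
(-4, -12, 4, 14) → max 14
Least of these is -4.

-4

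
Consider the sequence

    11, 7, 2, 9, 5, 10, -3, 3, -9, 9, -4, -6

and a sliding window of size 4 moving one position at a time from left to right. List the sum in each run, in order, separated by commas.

11 7 2 9 → sum 29
7 2 9 5 → sum 23
2 9 5 10 → sum 26
9 5 10 -3 → sum 21
5 10 -3 3 → sum 15
10 -3 3 -9 → sum 1
-3 3 -9 9 → sum 0
3 -9 9 -4 → sum -1
-9 9 -4 -6 → sum -10

29, 23, 26, 21, 15, 1, 0, -1, -10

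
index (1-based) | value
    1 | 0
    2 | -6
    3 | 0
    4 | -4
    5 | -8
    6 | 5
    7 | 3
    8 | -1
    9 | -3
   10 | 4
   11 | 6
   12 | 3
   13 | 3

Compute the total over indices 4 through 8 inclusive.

Elements at indices 4..8: -4, -8, 5, 3, -1
sum(-4, -8, 5, 3, -1) = -5

-5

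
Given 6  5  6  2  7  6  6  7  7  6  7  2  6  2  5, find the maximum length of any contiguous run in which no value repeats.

add 6: [6] len 1
add 5: [6, 5] len 2
add 6 (repeat 6, move left end past it): [5, 6] len 2
add 2: [5, 6, 2] len 3
add 7: [5, 6, 2, 7] len 4
add 6 (repeat 6, move left end past it): [2, 7, 6] len 3
add 6 (repeat 6, move left end past it): [6] len 1
add 7: [6, 7] len 2
add 7 (repeat 7, move left end past it): [7] len 1
add 6: [7, 6] len 2
add 7 (repeat 7, move left end past it): [6, 7] len 2
add 2: [6, 7, 2] len 3
add 6 (repeat 6, move left end past it): [7, 2, 6] len 3
add 2 (repeat 2, move left end past it): [6, 2] len 2
add 5: [6, 2, 5] len 3
Longest all-distinct length: 4.

4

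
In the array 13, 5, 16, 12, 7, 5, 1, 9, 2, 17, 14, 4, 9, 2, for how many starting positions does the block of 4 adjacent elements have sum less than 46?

13 5 16 12 → sum 46
5 16 12 7 → sum 40  < 46 ✓
16 12 7 5 → sum 40  < 46 ✓
12 7 5 1 → sum 25  < 46 ✓
7 5 1 9 → sum 22  < 46 ✓
5 1 9 2 → sum 17  < 46 ✓
1 9 2 17 → sum 29  < 46 ✓
9 2 17 14 → sum 42  < 46 ✓
2 17 14 4 → sum 37  < 46 ✓
17 14 4 9 → sum 44  < 46 ✓
14 4 9 2 → sum 29  < 46 ✓
10 windows satisfy the condition.

10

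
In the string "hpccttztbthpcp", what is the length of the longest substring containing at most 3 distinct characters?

6

Extend right; when distinct count exceeds 3, shrink from the left:
add h: window [h] (1 distinct), len 1
add p: window [h, p] (2 distinct), len 2
add c: window [h, p, c] (3 distinct), len 3
add c: window [h, p, c, c] (3 distinct), len 4
add t: window [p, c, c, t] (3 distinct), len 4
add t: window [p, c, c, t, t] (3 distinct), len 5
add z: window [c, c, t, t, z] (3 distinct), len 5
add t: window [c, c, t, t, z, t] (3 distinct), len 6
add b: window [t, t, z, t, b] (3 distinct), len 5
add t: window [t, t, z, t, b, t] (3 distinct), len 6
add h: window [t, b, t, h] (3 distinct), len 4
add p: window [t, h, p] (3 distinct), len 3
add c: window [h, p, c] (3 distinct), len 3
add p: window [h, p, c, p] (3 distinct), len 4
Longest length with ≤3 distinct: 6.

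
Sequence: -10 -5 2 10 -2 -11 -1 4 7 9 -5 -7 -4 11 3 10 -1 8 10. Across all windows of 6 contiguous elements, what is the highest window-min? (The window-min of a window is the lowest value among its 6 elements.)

(-10, -5, 2, 10, -2, -11) → min -11
(-5, 2, 10, -2, -11, -1) → min -11
(2, 10, -2, -11, -1, 4) → min -11
(10, -2, -11, -1, 4, 7) → min -11
(-2, -11, -1, 4, 7, 9) → min -11
(-11, -1, 4, 7, 9, -5) → min -11
(-1, 4, 7, 9, -5, -7) → min -7
(4, 7, 9, -5, -7, -4) → min -7
(7, 9, -5, -7, -4, 11) → min -7
(9, -5, -7, -4, 11, 3) → min -7
(-5, -7, -4, 11, 3, 10) → min -7
(-7, -4, 11, 3, 10, -1) → min -7
(-4, 11, 3, 10, -1, 8) → min -4
(11, 3, 10, -1, 8, 10) → min -1
Highest of these is -1.

-1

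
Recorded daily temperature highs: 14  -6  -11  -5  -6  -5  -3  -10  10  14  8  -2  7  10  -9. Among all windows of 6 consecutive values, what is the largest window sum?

14 -6 -11 -5 -6 -5 → sum -19
-6 -11 -5 -6 -5 -3 → sum -36
-11 -5 -6 -5 -3 -10 → sum -40
-5 -6 -5 -3 -10 10 → sum -19
-6 -5 -3 -10 10 14 → sum 0
-5 -3 -10 10 14 8 → sum 14
-3 -10 10 14 8 -2 → sum 17
-10 10 14 8 -2 7 → sum 27
10 14 8 -2 7 10 → sum 47
14 8 -2 7 10 -9 → sum 28
Largest of these is 47.

47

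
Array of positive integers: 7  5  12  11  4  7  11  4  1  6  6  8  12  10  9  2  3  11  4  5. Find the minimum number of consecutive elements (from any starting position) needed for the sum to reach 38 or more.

4

add 7: running sum 7 < 38
add 5: running sum 12 < 38
add 12: running sum 24 < 38
add 11: running sum 35 < 38
add 4: shortest ending here [7, 5, 12, 11, 4] sum 39, len 5
add 7: shortest ending here [5, 12, 11, 4, 7] sum 39, len 5
add 11: shortest ending here [12, 11, 4, 7, 11] sum 45, len 5
add 4: shortest ending here [12, 11, 4, 7, 11, 4] sum 49, len 6
add 1: shortest ending here [11, 4, 7, 11, 4, 1] sum 38, len 6
add 6: shortest ending here [11, 4, 7, 11, 4, 1, 6] sum 44, len 7
add 6: shortest ending here [4, 7, 11, 4, 1, 6, 6] sum 39, len 7
add 8: shortest ending here [7, 11, 4, 1, 6, 6, 8] sum 43, len 7
add 12: shortest ending here [11, 4, 1, 6, 6, 8, 12] sum 48, len 7
add 10: shortest ending here [6, 6, 8, 12, 10] sum 42, len 5
add 9: shortest ending here [8, 12, 10, 9] sum 39, len 4
add 2: shortest ending here [8, 12, 10, 9, 2] sum 41, len 5
add 3: shortest ending here [8, 12, 10, 9, 2, 3] sum 44, len 6
add 11: shortest ending here [12, 10, 9, 2, 3, 11] sum 47, len 6
add 4: shortest ending here [10, 9, 2, 3, 11, 4] sum 39, len 6
add 5: shortest ending here [10, 9, 2, 3, 11, 4, 5] sum 44, len 7
Shortest qualifying length: 4.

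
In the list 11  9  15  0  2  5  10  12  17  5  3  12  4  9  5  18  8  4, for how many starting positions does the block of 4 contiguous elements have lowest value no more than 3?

11 9 15 0 → min 0  ≤ 3 ✓
9 15 0 2 → min 0  ≤ 3 ✓
15 0 2 5 → min 0  ≤ 3 ✓
0 2 5 10 → min 0  ≤ 3 ✓
2 5 10 12 → min 2  ≤ 3 ✓
5 10 12 17 → min 5
10 12 17 5 → min 5
12 17 5 3 → min 3  ≤ 3 ✓
17 5 3 12 → min 3  ≤ 3 ✓
5 3 12 4 → min 3  ≤ 3 ✓
3 12 4 9 → min 3  ≤ 3 ✓
12 4 9 5 → min 4
4 9 5 18 → min 4
9 5 18 8 → min 5
5 18 8 4 → min 4
9 windows satisfy the condition.

9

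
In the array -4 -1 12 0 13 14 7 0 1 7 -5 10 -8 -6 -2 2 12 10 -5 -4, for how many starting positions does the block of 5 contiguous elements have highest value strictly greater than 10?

10

(-4, -1, 12, 0, 13) → max 13  > 10 ✓
(-1, 12, 0, 13, 14) → max 14  > 10 ✓
(12, 0, 13, 14, 7) → max 14  > 10 ✓
(0, 13, 14, 7, 0) → max 14  > 10 ✓
(13, 14, 7, 0, 1) → max 14  > 10 ✓
(14, 7, 0, 1, 7) → max 14  > 10 ✓
(7, 0, 1, 7, -5) → max 7
(0, 1, 7, -5, 10) → max 10
(1, 7, -5, 10, -8) → max 10
(7, -5, 10, -8, -6) → max 10
(-5, 10, -8, -6, -2) → max 10
(10, -8, -6, -2, 2) → max 10
(-8, -6, -2, 2, 12) → max 12  > 10 ✓
(-6, -2, 2, 12, 10) → max 12  > 10 ✓
(-2, 2, 12, 10, -5) → max 12  > 10 ✓
(2, 12, 10, -5, -4) → max 12  > 10 ✓
10 windows satisfy the condition.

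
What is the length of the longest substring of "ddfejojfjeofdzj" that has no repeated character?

[d] len 1
[d] len 1
[d, f] len 2
[d, f, e] len 3
[d, f, e, j] len 4
[d, f, e, j, o] len 5
[o, j] len 2
[o, j, f] len 3
[f, j] len 2
[f, j, e] len 3
[f, j, e, o] len 4
[j, e, o, f] len 4
[j, e, o, f, d] len 5
[j, e, o, f, d, z] len 6
[e, o, f, d, z, j] len 6
Longest all-distinct length: 6.

6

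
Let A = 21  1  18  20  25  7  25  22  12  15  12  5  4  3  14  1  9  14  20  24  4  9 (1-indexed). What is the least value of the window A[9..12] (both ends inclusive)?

Elements at indices 9..12: 12, 15, 12, 5
min(12, 15, 12, 5) = 5

5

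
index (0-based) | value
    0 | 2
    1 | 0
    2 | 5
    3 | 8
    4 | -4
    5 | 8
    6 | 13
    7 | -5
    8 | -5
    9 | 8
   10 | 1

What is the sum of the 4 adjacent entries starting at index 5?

Elements at indices 5..8: 8, 13, -5, -5
sum(8, 13, -5, -5) = 11

11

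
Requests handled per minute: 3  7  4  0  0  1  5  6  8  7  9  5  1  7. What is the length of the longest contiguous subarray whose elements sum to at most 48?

Extend to the right; shrink from the left whenever the sum exceeds 48:
[3] sum 3 len 1
[3, 7] sum 10 len 2
[3, 7, 4] sum 14 len 3
[3, 7, 4, 0] sum 14 len 4
[3, 7, 4, 0, 0] sum 14 len 5
[3, 7, 4, 0, 0, 1] sum 15 len 6
[3, 7, 4, 0, 0, 1, 5] sum 20 len 7
[3, 7, 4, 0, 0, 1, 5, 6] sum 26 len 8
[3, 7, 4, 0, 0, 1, 5, 6, 8] sum 34 len 9
[3, 7, 4, 0, 0, 1, 5, 6, 8, 7] sum 41 len 10
[7, 4, 0, 0, 1, 5, 6, 8, 7, 9] sum 47 len 10
[4, 0, 0, 1, 5, 6, 8, 7, 9, 5] sum 45 len 10
[4, 0, 0, 1, 5, 6, 8, 7, 9, 5, 1] sum 46 len 11
[5, 6, 8, 7, 9, 5, 1, 7] sum 48 len 8
Longest length seen: 11.

11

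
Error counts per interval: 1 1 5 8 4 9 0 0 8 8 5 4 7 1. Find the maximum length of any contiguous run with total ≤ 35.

8

add 1: [1] sum 1, len 1
add 1: [1, 1] sum 2, len 2
add 5: [1, 1, 5] sum 7, len 3
add 8: [1, 1, 5, 8] sum 15, len 4
add 4: [1, 1, 5, 8, 4] sum 19, len 5
add 9: [1, 1, 5, 8, 4, 9] sum 28, len 6
add 0: [1, 1, 5, 8, 4, 9, 0] sum 28, len 7
add 0: [1, 1, 5, 8, 4, 9, 0, 0] sum 28, len 8
add 8: [1, 5, 8, 4, 9, 0, 0, 8] sum 35, len 8
add 8: [4, 9, 0, 0, 8, 8] sum 29, len 6
add 5: [4, 9, 0, 0, 8, 8, 5] sum 34, len 7
add 4: [9, 0, 0, 8, 8, 5, 4] sum 34, len 7
add 7: [0, 0, 8, 8, 5, 4, 7] sum 32, len 7
add 1: [0, 0, 8, 8, 5, 4, 7, 1] sum 33, len 8
Longest length seen: 8.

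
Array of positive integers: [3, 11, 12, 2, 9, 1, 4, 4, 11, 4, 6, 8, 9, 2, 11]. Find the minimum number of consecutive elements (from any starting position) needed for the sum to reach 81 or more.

12

add 3: running sum 3 < 81
add 11: running sum 14 < 81
add 12: running sum 26 < 81
add 2: running sum 28 < 81
add 9: running sum 37 < 81
add 1: running sum 38 < 81
add 4: running sum 42 < 81
add 4: running sum 46 < 81
add 11: running sum 57 < 81
add 4: running sum 61 < 81
add 6: running sum 67 < 81
add 8: running sum 75 < 81
end 12: [11, 12, 2, 9, 1, 4, 4, 11, 4, 6, 8, 9] sum 81, len 12
end 13: [11, 12, 2, 9, 1, 4, 4, 11, 4, 6, 8, 9, 2] sum 83, len 13
end 14: [12, 2, 9, 1, 4, 4, 11, 4, 6, 8, 9, 2, 11] sum 83, len 13
Shortest qualifying length: 12.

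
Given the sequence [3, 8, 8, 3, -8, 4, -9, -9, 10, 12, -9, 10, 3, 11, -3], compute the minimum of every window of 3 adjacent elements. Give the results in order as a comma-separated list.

3, 3, -8, -8, -9, -9, -9, -9, -9, -9, -9, 3, -3

Sliding a size-3 window across the 15 values:
[3, 8, 8] → min 3
[8, 8, 3] → min 3
[8, 3, -8] → min -8
[3, -8, 4] → min -8
[-8, 4, -9] → min -9
[4, -9, -9] → min -9
[-9, -9, 10] → min -9
[-9, 10, 12] → min -9
[10, 12, -9] → min -9
[12, -9, 10] → min -9
[-9, 10, 3] → min -9
[10, 3, 11] → min 3
[3, 11, -3] → min -3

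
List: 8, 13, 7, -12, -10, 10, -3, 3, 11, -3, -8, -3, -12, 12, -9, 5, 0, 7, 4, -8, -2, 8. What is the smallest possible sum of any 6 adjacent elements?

-23

Each size-6 window and its sum:
8 13 7 -12 -10 10 → sum 16
13 7 -12 -10 10 -3 → sum 5
7 -12 -10 10 -3 3 → sum -5
-12 -10 10 -3 3 11 → sum -1
-10 10 -3 3 11 -3 → sum 8
10 -3 3 11 -3 -8 → sum 10
-3 3 11 -3 -8 -3 → sum -3
3 11 -3 -8 -3 -12 → sum -12
11 -3 -8 -3 -12 12 → sum -3
-3 -8 -3 -12 12 -9 → sum -23
-8 -3 -12 12 -9 5 → sum -15
-3 -12 12 -9 5 0 → sum -7
-12 12 -9 5 0 7 → sum 3
12 -9 5 0 7 4 → sum 19
-9 5 0 7 4 -8 → sum -1
5 0 7 4 -8 -2 → sum 6
0 7 4 -8 -2 8 → sum 9
Smallest of these is -23.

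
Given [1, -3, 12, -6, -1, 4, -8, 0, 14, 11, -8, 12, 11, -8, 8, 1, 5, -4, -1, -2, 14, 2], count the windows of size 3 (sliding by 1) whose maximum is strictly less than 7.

6

1 -3 12 → max 12
-3 12 -6 → max 12
12 -6 -1 → max 12
-6 -1 4 → max 4  < 7 ✓
-1 4 -8 → max 4  < 7 ✓
4 -8 0 → max 4  < 7 ✓
-8 0 14 → max 14
0 14 11 → max 14
14 11 -8 → max 14
11 -8 12 → max 12
-8 12 11 → max 12
12 11 -8 → max 12
11 -8 8 → max 11
-8 8 1 → max 8
8 1 5 → max 8
1 5 -4 → max 5  < 7 ✓
5 -4 -1 → max 5  < 7 ✓
-4 -1 -2 → max -1  < 7 ✓
-1 -2 14 → max 14
-2 14 2 → max 14
6 windows satisfy the condition.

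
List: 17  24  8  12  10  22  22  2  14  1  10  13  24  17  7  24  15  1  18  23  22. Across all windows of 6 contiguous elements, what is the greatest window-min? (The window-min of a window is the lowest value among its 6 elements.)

[17, 24, 8, 12, 10, 22] → min 8
[24, 8, 12, 10, 22, 22] → min 8
[8, 12, 10, 22, 22, 2] → min 2
[12, 10, 22, 22, 2, 14] → min 2
[10, 22, 22, 2, 14, 1] → min 1
[22, 22, 2, 14, 1, 10] → min 1
[22, 2, 14, 1, 10, 13] → min 1
[2, 14, 1, 10, 13, 24] → min 1
[14, 1, 10, 13, 24, 17] → min 1
[1, 10, 13, 24, 17, 7] → min 1
[10, 13, 24, 17, 7, 24] → min 7
[13, 24, 17, 7, 24, 15] → min 7
[24, 17, 7, 24, 15, 1] → min 1
[17, 7, 24, 15, 1, 18] → min 1
[7, 24, 15, 1, 18, 23] → min 1
[24, 15, 1, 18, 23, 22] → min 1
Greatest of these is 8.

8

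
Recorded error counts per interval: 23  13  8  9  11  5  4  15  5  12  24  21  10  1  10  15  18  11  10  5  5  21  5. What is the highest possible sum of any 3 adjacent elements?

Window sums for each of the 21 positions:
[23, 13, 8] → sum 44
[13, 8, 9] → sum 30
[8, 9, 11] → sum 28
[9, 11, 5] → sum 25
[11, 5, 4] → sum 20
[5, 4, 15] → sum 24
[4, 15, 5] → sum 24
[15, 5, 12] → sum 32
[5, 12, 24] → sum 41
[12, 24, 21] → sum 57
[24, 21, 10] → sum 55
[21, 10, 1] → sum 32
[10, 1, 10] → sum 21
[1, 10, 15] → sum 26
[10, 15, 18] → sum 43
[15, 18, 11] → sum 44
[18, 11, 10] → sum 39
[11, 10, 5] → sum 26
[10, 5, 5] → sum 20
[5, 5, 21] → sum 31
[5, 21, 5] → sum 31
Highest of these is 57.

57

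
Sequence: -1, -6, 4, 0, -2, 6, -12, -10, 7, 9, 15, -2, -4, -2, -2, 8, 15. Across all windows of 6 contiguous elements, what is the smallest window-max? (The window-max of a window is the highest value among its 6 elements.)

6

-1 -6 4 0 -2 6 → max 6
-6 4 0 -2 6 -12 → max 6
4 0 -2 6 -12 -10 → max 6
0 -2 6 -12 -10 7 → max 7
-2 6 -12 -10 7 9 → max 9
6 -12 -10 7 9 15 → max 15
-12 -10 7 9 15 -2 → max 15
-10 7 9 15 -2 -4 → max 15
7 9 15 -2 -4 -2 → max 15
9 15 -2 -4 -2 -2 → max 15
15 -2 -4 -2 -2 8 → max 15
-2 -4 -2 -2 8 15 → max 15
Smallest of these is 6.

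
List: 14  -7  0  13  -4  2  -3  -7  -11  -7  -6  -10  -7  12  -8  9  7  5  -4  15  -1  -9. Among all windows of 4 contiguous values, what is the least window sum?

14 -7 0 13 → sum 20
-7 0 13 -4 → sum 2
0 13 -4 2 → sum 11
13 -4 2 -3 → sum 8
-4 2 -3 -7 → sum -12
2 -3 -7 -11 → sum -19
-3 -7 -11 -7 → sum -28
-7 -11 -7 -6 → sum -31
-11 -7 -6 -10 → sum -34
-7 -6 -10 -7 → sum -30
-6 -10 -7 12 → sum -11
-10 -7 12 -8 → sum -13
-7 12 -8 9 → sum 6
12 -8 9 7 → sum 20
-8 9 7 5 → sum 13
9 7 5 -4 → sum 17
7 5 -4 15 → sum 23
5 -4 15 -1 → sum 15
-4 15 -1 -9 → sum 1
Least of these is -34.

-34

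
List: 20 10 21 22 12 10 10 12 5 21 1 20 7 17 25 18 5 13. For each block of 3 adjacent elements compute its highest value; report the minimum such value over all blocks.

20 10 21 → max 21
10 21 22 → max 22
21 22 12 → max 22
22 12 10 → max 22
12 10 10 → max 12
10 10 12 → max 12
10 12 5 → max 12
12 5 21 → max 21
5 21 1 → max 21
21 1 20 → max 21
1 20 7 → max 20
20 7 17 → max 20
7 17 25 → max 25
17 25 18 → max 25
25 18 5 → max 25
18 5 13 → max 18
Minimum of these is 12.

12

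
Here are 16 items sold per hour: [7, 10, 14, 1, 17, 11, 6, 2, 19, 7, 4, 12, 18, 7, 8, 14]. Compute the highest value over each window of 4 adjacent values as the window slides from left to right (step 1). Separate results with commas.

Sliding a size-4 window across the 16 values:
[7, 10, 14, 1] → max 14
[10, 14, 1, 17] → max 17
[14, 1, 17, 11] → max 17
[1, 17, 11, 6] → max 17
[17, 11, 6, 2] → max 17
[11, 6, 2, 19] → max 19
[6, 2, 19, 7] → max 19
[2, 19, 7, 4] → max 19
[19, 7, 4, 12] → max 19
[7, 4, 12, 18] → max 18
[4, 12, 18, 7] → max 18
[12, 18, 7, 8] → max 18
[18, 7, 8, 14] → max 18

14, 17, 17, 17, 17, 19, 19, 19, 19, 18, 18, 18, 18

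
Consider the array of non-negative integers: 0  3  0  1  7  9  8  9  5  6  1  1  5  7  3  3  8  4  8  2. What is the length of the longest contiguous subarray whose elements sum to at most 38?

9

Extend to the right; shrink from the left whenever the sum exceeds 38:
→ 0: sum 0, len 1
→ 3: sum 3, len 2
→ 0: sum 3, len 3
→ 1: sum 4, len 4
→ 7: sum 11, len 5
→ 9: sum 20, len 6
→ 8: sum 28, len 7
→ 9: sum 37, len 8
→ 5 (dropped 0, 3, 0, 1): sum 38, len 5
→ 6 (dropped 7): sum 37, len 5
→ 1: sum 38, len 6
→ 1 (dropped 9): sum 30, len 6
→ 5: sum 35, len 7
→ 7 (dropped 8): sum 34, len 7
→ 3: sum 37, len 8
→ 3 (dropped 9): sum 31, len 8
→ 8 (dropped 5): sum 34, len 8
→ 4: sum 38, len 9
→ 8 (dropped 6, 1, 1): sum 38, len 7
→ 2 (dropped 5): sum 35, len 7
Longest length seen: 9.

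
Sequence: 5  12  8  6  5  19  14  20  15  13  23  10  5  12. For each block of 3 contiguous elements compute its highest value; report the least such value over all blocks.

5 12 8 → max 12
12 8 6 → max 12
8 6 5 → max 8
6 5 19 → max 19
5 19 14 → max 19
19 14 20 → max 20
14 20 15 → max 20
20 15 13 → max 20
15 13 23 → max 23
13 23 10 → max 23
23 10 5 → max 23
10 5 12 → max 12
Least of these is 8.

8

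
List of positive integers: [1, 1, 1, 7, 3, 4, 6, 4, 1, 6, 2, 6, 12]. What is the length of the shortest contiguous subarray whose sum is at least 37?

7

Extend right; whenever the sum reaches 37, record the length and shrink from the left:
add 1: running sum 1 < 37
add 1: running sum 2 < 37
add 1: running sum 3 < 37
add 7: running sum 10 < 37
add 3: running sum 13 < 37
add 4: running sum 17 < 37
add 6: running sum 23 < 37
add 4: running sum 27 < 37
add 1: running sum 28 < 37
add 6: running sum 34 < 37
add 2: running sum 36 < 37
end 11: [7, 3, 4, 6, 4, 1, 6, 2, 6] sum 39, len 9
end 12: [6, 4, 1, 6, 2, 6, 12] sum 37, len 7
Shortest qualifying length: 7.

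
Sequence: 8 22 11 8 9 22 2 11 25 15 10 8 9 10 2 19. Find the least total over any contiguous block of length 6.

[8, 22, 11, 8, 9, 22] → sum 80
[22, 11, 8, 9, 22, 2] → sum 74
[11, 8, 9, 22, 2, 11] → sum 63
[8, 9, 22, 2, 11, 25] → sum 77
[9, 22, 2, 11, 25, 15] → sum 84
[22, 2, 11, 25, 15, 10] → sum 85
[2, 11, 25, 15, 10, 8] → sum 71
[11, 25, 15, 10, 8, 9] → sum 78
[25, 15, 10, 8, 9, 10] → sum 77
[15, 10, 8, 9, 10, 2] → sum 54
[10, 8, 9, 10, 2, 19] → sum 58
Least of these is 54.

54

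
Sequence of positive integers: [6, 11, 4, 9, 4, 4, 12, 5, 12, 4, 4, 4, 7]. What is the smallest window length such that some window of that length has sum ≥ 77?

add 6: running sum 6 < 77
add 11: running sum 17 < 77
add 4: running sum 21 < 77
add 9: running sum 30 < 77
add 4: running sum 34 < 77
add 4: running sum 38 < 77
add 12: running sum 50 < 77
add 5: running sum 55 < 77
add 12: running sum 67 < 77
add 4: running sum 71 < 77
add 4: running sum 75 < 77
end 11: [6, 11, 4, 9, 4, 4, 12, 5, 12, 4, 4, 4] sum 79, len 12
end 12: [11, 4, 9, 4, 4, 12, 5, 12, 4, 4, 4, 7] sum 80, len 12
Shortest qualifying length: 12.

12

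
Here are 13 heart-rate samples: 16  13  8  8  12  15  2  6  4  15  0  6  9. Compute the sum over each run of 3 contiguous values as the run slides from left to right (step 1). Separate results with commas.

Sliding a size-3 window across the 13 values:
(16, 13, 8) → sum 37
(13, 8, 8) → sum 29
(8, 8, 12) → sum 28
(8, 12, 15) → sum 35
(12, 15, 2) → sum 29
(15, 2, 6) → sum 23
(2, 6, 4) → sum 12
(6, 4, 15) → sum 25
(4, 15, 0) → sum 19
(15, 0, 6) → sum 21
(0, 6, 9) → sum 15

37, 29, 28, 35, 29, 23, 12, 25, 19, 21, 15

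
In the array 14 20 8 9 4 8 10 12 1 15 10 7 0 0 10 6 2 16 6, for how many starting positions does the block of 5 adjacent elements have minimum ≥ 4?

[14, 20, 8, 9, 4] → min 4  ≥ 4 ✓
[20, 8, 9, 4, 8] → min 4  ≥ 4 ✓
[8, 9, 4, 8, 10] → min 4  ≥ 4 ✓
[9, 4, 8, 10, 12] → min 4  ≥ 4 ✓
[4, 8, 10, 12, 1] → min 1
[8, 10, 12, 1, 15] → min 1
[10, 12, 1, 15, 10] → min 1
[12, 1, 15, 10, 7] → min 1
[1, 15, 10, 7, 0] → min 0
[15, 10, 7, 0, 0] → min 0
[10, 7, 0, 0, 10] → min 0
[7, 0, 0, 10, 6] → min 0
[0, 0, 10, 6, 2] → min 0
[0, 10, 6, 2, 16] → min 0
[10, 6, 2, 16, 6] → min 2
4 windows satisfy the condition.

4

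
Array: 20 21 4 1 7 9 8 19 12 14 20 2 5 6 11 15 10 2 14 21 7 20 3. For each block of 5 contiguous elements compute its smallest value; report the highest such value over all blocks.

8

(20, 21, 4, 1, 7) → min 1
(21, 4, 1, 7, 9) → min 1
(4, 1, 7, 9, 8) → min 1
(1, 7, 9, 8, 19) → min 1
(7, 9, 8, 19, 12) → min 7
(9, 8, 19, 12, 14) → min 8
(8, 19, 12, 14, 20) → min 8
(19, 12, 14, 20, 2) → min 2
(12, 14, 20, 2, 5) → min 2
(14, 20, 2, 5, 6) → min 2
(20, 2, 5, 6, 11) → min 2
(2, 5, 6, 11, 15) → min 2
(5, 6, 11, 15, 10) → min 5
(6, 11, 15, 10, 2) → min 2
(11, 15, 10, 2, 14) → min 2
(15, 10, 2, 14, 21) → min 2
(10, 2, 14, 21, 7) → min 2
(2, 14, 21, 7, 20) → min 2
(14, 21, 7, 20, 3) → min 3
Highest of these is 8.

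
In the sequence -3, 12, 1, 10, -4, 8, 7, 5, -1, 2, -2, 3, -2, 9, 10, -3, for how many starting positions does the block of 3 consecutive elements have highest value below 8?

-3 12 1 → max 12
12 1 10 → max 12
1 10 -4 → max 10
10 -4 8 → max 10
-4 8 7 → max 8
8 7 5 → max 8
7 5 -1 → max 7  < 8 ✓
5 -1 2 → max 5  < 8 ✓
-1 2 -2 → max 2  < 8 ✓
2 -2 3 → max 3  < 8 ✓
-2 3 -2 → max 3  < 8 ✓
3 -2 9 → max 9
-2 9 10 → max 10
9 10 -3 → max 10
5 windows satisfy the condition.

5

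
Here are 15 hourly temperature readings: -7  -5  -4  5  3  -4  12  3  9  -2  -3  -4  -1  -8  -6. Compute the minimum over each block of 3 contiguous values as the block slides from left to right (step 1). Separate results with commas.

-7, -5, -4, -4, -4, -4, 3, -2, -3, -4, -4, -8, -8

-7 -5 -4 → min -7
-5 -4 5 → min -5
-4 5 3 → min -4
5 3 -4 → min -4
3 -4 12 → min -4
-4 12 3 → min -4
12 3 9 → min 3
3 9 -2 → min -2
9 -2 -3 → min -3
-2 -3 -4 → min -4
-3 -4 -1 → min -4
-4 -1 -8 → min -8
-1 -8 -6 → min -8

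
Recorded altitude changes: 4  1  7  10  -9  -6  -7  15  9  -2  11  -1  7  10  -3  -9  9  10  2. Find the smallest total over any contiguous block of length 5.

(4, 1, 7, 10, -9) → sum 13
(1, 7, 10, -9, -6) → sum 3
(7, 10, -9, -6, -7) → sum -5
(10, -9, -6, -7, 15) → sum 3
(-9, -6, -7, 15, 9) → sum 2
(-6, -7, 15, 9, -2) → sum 9
(-7, 15, 9, -2, 11) → sum 26
(15, 9, -2, 11, -1) → sum 32
(9, -2, 11, -1, 7) → sum 24
(-2, 11, -1, 7, 10) → sum 25
(11, -1, 7, 10, -3) → sum 24
(-1, 7, 10, -3, -9) → sum 4
(7, 10, -3, -9, 9) → sum 14
(10, -3, -9, 9, 10) → sum 17
(-3, -9, 9, 10, 2) → sum 9
Smallest of these is -5.

-5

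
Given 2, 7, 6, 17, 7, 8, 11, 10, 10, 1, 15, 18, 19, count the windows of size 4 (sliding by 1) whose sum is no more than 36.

2 7 6 17 → sum 32  ≤ 36 ✓
7 6 17 7 → sum 37
6 17 7 8 → sum 38
17 7 8 11 → sum 43
7 8 11 10 → sum 36  ≤ 36 ✓
8 11 10 10 → sum 39
11 10 10 1 → sum 32  ≤ 36 ✓
10 10 1 15 → sum 36  ≤ 36 ✓
10 1 15 18 → sum 44
1 15 18 19 → sum 53
4 windows satisfy the condition.

4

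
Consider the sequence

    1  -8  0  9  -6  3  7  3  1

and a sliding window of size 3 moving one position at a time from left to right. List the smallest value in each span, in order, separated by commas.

-8, -8, -6, -6, -6, 3, 1

1 -8 0 → min -8
-8 0 9 → min -8
0 9 -6 → min -6
9 -6 3 → min -6
-6 3 7 → min -6
3 7 3 → min 3
7 3 1 → min 1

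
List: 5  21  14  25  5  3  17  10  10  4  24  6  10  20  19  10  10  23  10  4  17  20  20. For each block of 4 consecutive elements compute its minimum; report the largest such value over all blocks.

10

Each size-4 window and its min:
(5, 21, 14, 25) → min 5
(21, 14, 25, 5) → min 5
(14, 25, 5, 3) → min 3
(25, 5, 3, 17) → min 3
(5, 3, 17, 10) → min 3
(3, 17, 10, 10) → min 3
(17, 10, 10, 4) → min 4
(10, 10, 4, 24) → min 4
(10, 4, 24, 6) → min 4
(4, 24, 6, 10) → min 4
(24, 6, 10, 20) → min 6
(6, 10, 20, 19) → min 6
(10, 20, 19, 10) → min 10
(20, 19, 10, 10) → min 10
(19, 10, 10, 23) → min 10
(10, 10, 23, 10) → min 10
(10, 23, 10, 4) → min 4
(23, 10, 4, 17) → min 4
(10, 4, 17, 20) → min 4
(4, 17, 20, 20) → min 4
Largest of these is 10.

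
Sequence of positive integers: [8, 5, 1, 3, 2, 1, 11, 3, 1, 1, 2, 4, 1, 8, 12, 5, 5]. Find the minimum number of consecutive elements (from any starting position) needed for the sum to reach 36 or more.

7

Extend right; whenever the sum reaches 36, record the length and shrink from the left:
add 8: running sum 8 < 36
add 5: running sum 13 < 36
add 1: running sum 14 < 36
add 3: running sum 17 < 36
add 2: running sum 19 < 36
add 1: running sum 20 < 36
add 11: running sum 31 < 36
add 3: running sum 34 < 36
add 1: running sum 35 < 36
end 9: [8, 5, 1, 3, 2, 1, 11, 3, 1, 1] sum 36, len 10
end 10: [8, 5, 1, 3, 2, 1, 11, 3, 1, 1, 2] sum 38, len 11
end 11: [8, 5, 1, 3, 2, 1, 11, 3, 1, 1, 2, 4] sum 42, len 12
end 12: [8, 5, 1, 3, 2, 1, 11, 3, 1, 1, 2, 4, 1] sum 43, len 13
end 13: [3, 2, 1, 11, 3, 1, 1, 2, 4, 1, 8] sum 37, len 11
end 14: [11, 3, 1, 1, 2, 4, 1, 8, 12] sum 43, len 9
end 15: [3, 1, 1, 2, 4, 1, 8, 12, 5] sum 37, len 9
end 16: [2, 4, 1, 8, 12, 5, 5] sum 37, len 7
Shortest qualifying length: 7.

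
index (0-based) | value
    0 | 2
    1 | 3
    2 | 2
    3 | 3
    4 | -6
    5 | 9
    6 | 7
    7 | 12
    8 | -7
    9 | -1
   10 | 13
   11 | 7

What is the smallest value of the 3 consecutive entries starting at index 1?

2

Elements at indices 1..3: 3, 2, 3
min(3, 2, 3) = 2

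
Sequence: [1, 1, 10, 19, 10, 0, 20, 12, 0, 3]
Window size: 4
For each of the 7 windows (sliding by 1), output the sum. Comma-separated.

31, 40, 39, 49, 42, 32, 35

(1, 1, 10, 19) → sum 31
(1, 10, 19, 10) → sum 40
(10, 19, 10, 0) → sum 39
(19, 10, 0, 20) → sum 49
(10, 0, 20, 12) → sum 42
(0, 20, 12, 0) → sum 32
(20, 12, 0, 3) → sum 35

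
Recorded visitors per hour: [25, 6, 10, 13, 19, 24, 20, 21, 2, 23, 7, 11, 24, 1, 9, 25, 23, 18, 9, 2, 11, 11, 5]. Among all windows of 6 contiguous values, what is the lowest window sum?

Window sums for each of the 18 positions:
25 6 10 13 19 24 → sum 97
6 10 13 19 24 20 → sum 92
10 13 19 24 20 21 → sum 107
13 19 24 20 21 2 → sum 99
19 24 20 21 2 23 → sum 109
24 20 21 2 23 7 → sum 97
20 21 2 23 7 11 → sum 84
21 2 23 7 11 24 → sum 88
2 23 7 11 24 1 → sum 68
23 7 11 24 1 9 → sum 75
7 11 24 1 9 25 → sum 77
11 24 1 9 25 23 → sum 93
24 1 9 25 23 18 → sum 100
1 9 25 23 18 9 → sum 85
9 25 23 18 9 2 → sum 86
25 23 18 9 2 11 → sum 88
23 18 9 2 11 11 → sum 74
18 9 2 11 11 5 → sum 56
Lowest of these is 56.

56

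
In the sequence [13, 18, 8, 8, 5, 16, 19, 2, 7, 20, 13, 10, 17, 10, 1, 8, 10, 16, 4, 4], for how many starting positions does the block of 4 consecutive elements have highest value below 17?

5

13 18 8 8 → max 18
18 8 8 5 → max 18
8 8 5 16 → max 16  < 17 ✓
8 5 16 19 → max 19
5 16 19 2 → max 19
16 19 2 7 → max 19
19 2 7 20 → max 20
2 7 20 13 → max 20
7 20 13 10 → max 20
20 13 10 17 → max 20
13 10 17 10 → max 17
10 17 10 1 → max 17
17 10 1 8 → max 17
10 1 8 10 → max 10  < 17 ✓
1 8 10 16 → max 16  < 17 ✓
8 10 16 4 → max 16  < 17 ✓
10 16 4 4 → max 16  < 17 ✓
5 windows satisfy the condition.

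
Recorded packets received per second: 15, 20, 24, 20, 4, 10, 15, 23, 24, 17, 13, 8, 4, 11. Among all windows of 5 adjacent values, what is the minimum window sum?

53

[15, 20, 24, 20, 4] → sum 83
[20, 24, 20, 4, 10] → sum 78
[24, 20, 4, 10, 15] → sum 73
[20, 4, 10, 15, 23] → sum 72
[4, 10, 15, 23, 24] → sum 76
[10, 15, 23, 24, 17] → sum 89
[15, 23, 24, 17, 13] → sum 92
[23, 24, 17, 13, 8] → sum 85
[24, 17, 13, 8, 4] → sum 66
[17, 13, 8, 4, 11] → sum 53
Minimum of these is 53.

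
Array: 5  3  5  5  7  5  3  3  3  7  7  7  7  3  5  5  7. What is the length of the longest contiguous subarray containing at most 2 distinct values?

[5] 1 distinct, len 1
[5, 3] 2 distinct, len 2
[5, 3, 5] 2 distinct, len 3
[5, 3, 5, 5] 2 distinct, len 4
[5, 5, 7] 2 distinct, len 3
[5, 5, 7, 5] 2 distinct, len 4
[5, 3] 2 distinct, len 2
[5, 3, 3] 2 distinct, len 3
[5, 3, 3, 3] 2 distinct, len 4
[3, 3, 3, 7] 2 distinct, len 4
[3, 3, 3, 7, 7] 2 distinct, len 5
[3, 3, 3, 7, 7, 7] 2 distinct, len 6
[3, 3, 3, 7, 7, 7, 7] 2 distinct, len 7
[3, 3, 3, 7, 7, 7, 7, 3] 2 distinct, len 8
[3, 5] 2 distinct, len 2
[3, 5, 5] 2 distinct, len 3
[5, 5, 7] 2 distinct, len 3
Longest length with ≤2 distinct: 8.

8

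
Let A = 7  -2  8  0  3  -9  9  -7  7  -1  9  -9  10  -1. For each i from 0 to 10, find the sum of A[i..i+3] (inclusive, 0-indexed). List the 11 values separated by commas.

13, 9, 2, 3, -4, 0, 8, 8, 6, 9, 9

(7, -2, 8, 0) → sum 13
(-2, 8, 0, 3) → sum 9
(8, 0, 3, -9) → sum 2
(0, 3, -9, 9) → sum 3
(3, -9, 9, -7) → sum -4
(-9, 9, -7, 7) → sum 0
(9, -7, 7, -1) → sum 8
(-7, 7, -1, 9) → sum 8
(7, -1, 9, -9) → sum 6
(-1, 9, -9, 10) → sum 9
(9, -9, 10, -1) → sum 9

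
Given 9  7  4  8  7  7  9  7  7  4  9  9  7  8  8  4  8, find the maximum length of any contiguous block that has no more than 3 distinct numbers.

[9] 1 distinct, len 1
[9, 7] 2 distinct, len 2
[9, 7, 4] 3 distinct, len 3
[7, 4, 8] 3 distinct, len 3
[7, 4, 8, 7] 3 distinct, len 4
[7, 4, 8, 7, 7] 3 distinct, len 5
[8, 7, 7, 9] 3 distinct, len 4
[8, 7, 7, 9, 7] 3 distinct, len 5
[8, 7, 7, 9, 7, 7] 3 distinct, len 6
[7, 7, 9, 7, 7, 4] 3 distinct, len 6
[7, 7, 9, 7, 7, 4, 9] 3 distinct, len 7
[7, 7, 9, 7, 7, 4, 9, 9] 3 distinct, len 8
[7, 7, 9, 7, 7, 4, 9, 9, 7] 3 distinct, len 9
[9, 9, 7, 8] 3 distinct, len 4
[9, 9, 7, 8, 8] 3 distinct, len 5
[7, 8, 8, 4] 3 distinct, len 4
[7, 8, 8, 4, 8] 3 distinct, len 5
Longest length with ≤3 distinct: 9.

9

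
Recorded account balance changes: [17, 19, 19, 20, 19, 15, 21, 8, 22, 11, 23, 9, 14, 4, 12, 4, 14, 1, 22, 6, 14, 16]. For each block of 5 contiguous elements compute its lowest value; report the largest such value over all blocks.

17

(17, 19, 19, 20, 19) → min 17
(19, 19, 20, 19, 15) → min 15
(19, 20, 19, 15, 21) → min 15
(20, 19, 15, 21, 8) → min 8
(19, 15, 21, 8, 22) → min 8
(15, 21, 8, 22, 11) → min 8
(21, 8, 22, 11, 23) → min 8
(8, 22, 11, 23, 9) → min 8
(22, 11, 23, 9, 14) → min 9
(11, 23, 9, 14, 4) → min 4
(23, 9, 14, 4, 12) → min 4
(9, 14, 4, 12, 4) → min 4
(14, 4, 12, 4, 14) → min 4
(4, 12, 4, 14, 1) → min 1
(12, 4, 14, 1, 22) → min 1
(4, 14, 1, 22, 6) → min 1
(14, 1, 22, 6, 14) → min 1
(1, 22, 6, 14, 16) → min 1
Largest of these is 17.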